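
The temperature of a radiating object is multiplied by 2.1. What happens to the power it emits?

factor ≈ 19.4

P ∝ T⁴, so the power scales as (2.1)⁴ = 19.4.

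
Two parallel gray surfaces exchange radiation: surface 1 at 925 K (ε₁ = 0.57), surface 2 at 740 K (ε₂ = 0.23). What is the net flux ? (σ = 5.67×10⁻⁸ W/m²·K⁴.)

q ≈ 4800 W/m²

For two large parallel gray plates, q = σ(T₁⁴ − T₂⁴) / (1/ε₁ + 1/ε₂ − 1).
1/ε₁ + 1/ε₂ − 1 = 1/0.57 + 1/0.23 − 1 = 5.102.
T₁⁴ − T₂⁴ = 7.32×10^11 − 3.00×10^11 = 4.32×10^11 K⁴.
q = 5.67×10⁻⁸ × 4.32×10^11 / 5.102 = 4800 W/m².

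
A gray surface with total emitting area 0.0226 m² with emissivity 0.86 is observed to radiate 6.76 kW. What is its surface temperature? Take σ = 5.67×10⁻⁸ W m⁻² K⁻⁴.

T ≈ 1570 K

From P = εσAT⁴, T = (P / εσA)^(1/4) = (6760 / (0.86 × 5.67×10⁻⁸ × 0.0226))^(1/4).
T = (6.13×10^12)^(1/4) = 1570 K.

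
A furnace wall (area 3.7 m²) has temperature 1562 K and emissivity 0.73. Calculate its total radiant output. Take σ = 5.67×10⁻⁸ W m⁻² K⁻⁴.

P ≈ 9.12×10^5 W

Stefan–Boltzmann: P = εσAT⁴ = 0.73 × 5.67×10⁻⁸ × 3.70 × (1562)⁴ = 0.73 × 5.67×10⁻⁸ × 3.70 × 5.95×10^12.
P = 9.12×10^5 W.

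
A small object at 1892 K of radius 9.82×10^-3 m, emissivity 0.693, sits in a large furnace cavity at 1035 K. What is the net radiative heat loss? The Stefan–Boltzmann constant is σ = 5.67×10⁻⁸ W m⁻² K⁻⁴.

A = 4πr² = 4π × (9.82×10^-3)² = 1.21×10^-3 m².
Q = εσA(T⁴ − T_s⁴). T⁴ − T_s⁴ = (1892)⁴ − (1035)⁴ = 1.28×10^13 − 1.15×10^12 = 1.17×10^13 K⁴.
Q = 0.693 × 5.67×10⁻⁸ × 1.21×10^-3 × 1.17×10^13 = 556 W.

Q ≈ 556 W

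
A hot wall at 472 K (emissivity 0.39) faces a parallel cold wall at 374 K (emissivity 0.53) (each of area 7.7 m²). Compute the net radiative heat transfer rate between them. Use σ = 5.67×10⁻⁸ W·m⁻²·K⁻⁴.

For two large parallel gray plates, q = σ(T₁⁴ − T₂⁴) / (1/ε₁ + 1/ε₂ − 1).
1/ε₁ + 1/ε₂ − 1 = 1/0.39 + 1/0.53 − 1 = 3.451.
T₁⁴ − T₂⁴ = 4.96×10^10 − 1.96×10^10 = 3.01×10^10 K⁴.
q = 5.67×10⁻⁸ × 3.01×10^10 / 3.451 = 494 W/m².
Q = q·A = 494 × 7.7 = 3800 W.

Q ≈ 3800 W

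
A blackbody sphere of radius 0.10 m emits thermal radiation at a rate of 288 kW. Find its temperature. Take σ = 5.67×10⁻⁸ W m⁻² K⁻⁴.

A = 4πr² = 4π × (0.10)² = 0.126 m².
From P = σAT⁴, T = (P / σA)^(1/4) = (2.88×10^5 / (5.67×10⁻⁸ × 0.126))^(1/4).
T = (4.04×10^13)^(1/4) = 2520 K.

T ≈ 2520 K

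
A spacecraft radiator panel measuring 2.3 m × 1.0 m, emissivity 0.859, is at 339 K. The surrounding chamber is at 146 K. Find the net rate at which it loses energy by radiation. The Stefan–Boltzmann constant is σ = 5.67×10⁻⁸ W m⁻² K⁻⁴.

A = 2.3 × 1.0 = 2.30 m².
Q = εσA(T⁴ − T_s⁴). T⁴ − T_s⁴ = (339)⁴ − (146)⁴ = 1.32×10^10 − 4.54×10^8 = 1.28×10^10 K⁴.
Q = 0.859 × 5.67×10⁻⁸ × 2.30 × 1.28×10^10 = 1430 W.

Q ≈ 1430 W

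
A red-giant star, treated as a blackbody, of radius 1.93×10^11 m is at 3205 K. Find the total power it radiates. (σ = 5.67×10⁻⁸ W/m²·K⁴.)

A = 4πr² = 4π × (1.93×10^11)² = 4.68×10^23 m².
P = σAT⁴ = 5.67×10⁻⁸ × 4.68×10^23 × (3205)⁴ = 5.67×10⁻⁸ × 4.68×10^23 × 1.06×10^14.
P = 2.80×10^30 W.

P ≈ 2.80×10^30 W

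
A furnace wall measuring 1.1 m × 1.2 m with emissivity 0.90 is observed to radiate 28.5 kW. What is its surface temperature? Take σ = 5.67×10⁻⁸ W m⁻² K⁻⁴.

T ≈ 807 K

A = 1.1 × 1.2 = 1.32 m².
From P = εσAT⁴, T = (P / εσA)^(1/4) = (28500 / (0.90 × 5.67×10⁻⁸ × 1.32))^(1/4).
T = (4.23×10^11)^(1/4) = 807 K.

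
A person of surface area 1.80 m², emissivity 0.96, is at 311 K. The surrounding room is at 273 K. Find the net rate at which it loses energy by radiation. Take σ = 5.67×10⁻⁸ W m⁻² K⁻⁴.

Q ≈ 372 W

Q = εσA(T⁴ − T_s⁴). T⁴ − T_s⁴ = (311)⁴ − (273)⁴ = 9.35×10^9 − 5.55×10^9 = 3.80×10^9 K⁴.
Q = 0.96 × 5.67×10⁻⁸ × 1.80 × 3.80×10^9 = 372 W.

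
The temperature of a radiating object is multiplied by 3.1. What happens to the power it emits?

P ∝ T⁴, so the power scales as (3.1)⁴ = 92.4.

factor ≈ 92.4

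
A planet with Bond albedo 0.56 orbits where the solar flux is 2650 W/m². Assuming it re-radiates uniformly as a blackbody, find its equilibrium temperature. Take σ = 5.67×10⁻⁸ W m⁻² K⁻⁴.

Power absorbed = (1−a)S·πR²; power emitted = 4πR²σT⁴. Equating and cancelling πR²:
T = ((1−a)S / 4σ)^(1/4) = (1170 / (4 × 5.67×10⁻⁸))^(1/4) = (5.14×10^9)^(1/4).
T = 268 K.

T ≈ 268 K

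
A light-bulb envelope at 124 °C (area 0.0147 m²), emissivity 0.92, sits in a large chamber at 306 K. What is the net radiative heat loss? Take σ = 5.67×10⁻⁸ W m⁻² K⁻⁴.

Convert: 124 °C = 397 K.
Q = εσA(T⁴ − T_s⁴). T⁴ − T_s⁴ = (397)⁴ − (306)⁴ = 2.48×10^10 − 8.77×10^9 = 1.61×10^10 K⁴.
Q = 0.92 × 5.67×10⁻⁸ × 0.0147 × 1.61×10^10 = 12.3 W.

Q ≈ 12.3 W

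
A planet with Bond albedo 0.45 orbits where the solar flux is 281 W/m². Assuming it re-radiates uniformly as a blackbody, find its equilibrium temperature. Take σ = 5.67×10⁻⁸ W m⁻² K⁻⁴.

Power absorbed = (1−a)S·πR²; power emitted = 4πR²σT⁴. Equating and cancelling πR²:
T = ((1−a)S / 4σ)^(1/4) = (155 / (4 × 5.67×10⁻⁸))^(1/4) = (6.81×10^8)^(1/4).
T = 162 K.

T ≈ 162 K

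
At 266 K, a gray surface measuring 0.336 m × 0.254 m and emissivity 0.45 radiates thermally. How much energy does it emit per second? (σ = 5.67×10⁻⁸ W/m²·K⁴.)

A = 0.336 × 0.254 = 0.0853 m².
Stefan–Boltzmann: P = εσAT⁴ = 0.45 × 5.67×10⁻⁸ × 0.0853 × (266)⁴ = 0.45 × 5.67×10⁻⁸ × 0.0853 × 5.01×10^9.
P = 10.9 W.

P ≈ 10.9 W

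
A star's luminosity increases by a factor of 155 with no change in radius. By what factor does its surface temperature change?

P ∝ T⁴ ⇒ T ∝ P^(1/4), so T scales by (155)^(1/4) = 3.53.

factor ≈ 3.53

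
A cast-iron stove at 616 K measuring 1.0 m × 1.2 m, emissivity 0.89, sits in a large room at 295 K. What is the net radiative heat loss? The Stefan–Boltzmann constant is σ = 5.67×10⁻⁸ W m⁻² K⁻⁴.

A = 1.0 × 1.2 = 1.20 m².
Q = εσA(T⁴ − T_s⁴). T⁴ − T_s⁴ = (616)⁴ − (295)⁴ = 1.44×10^11 − 7.57×10^9 = 1.36×10^11 K⁴.
Q = 0.89 × 5.67×10⁻⁸ × 1.20 × 1.36×10^11 = 8260 W.

Q ≈ 8260 W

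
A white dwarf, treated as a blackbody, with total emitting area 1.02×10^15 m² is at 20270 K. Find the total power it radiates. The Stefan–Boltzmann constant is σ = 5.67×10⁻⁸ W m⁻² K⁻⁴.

P = σAT⁴ = 5.67×10⁻⁸ × 1.02×10^15 × (20270)⁴ = 5.67×10⁻⁸ × 1.02×10^15 × 1.69×10^17.
P = 9.76×10^24 W.

P ≈ 9.76×10^24 W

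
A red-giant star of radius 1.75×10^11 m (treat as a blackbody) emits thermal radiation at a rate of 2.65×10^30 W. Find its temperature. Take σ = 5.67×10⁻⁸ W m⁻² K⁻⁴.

A = 4πr² = 4π × (1.75×10^11)² = 3.85×10^23 m².
From P = σAT⁴, T = (P / σA)^(1/4) = (2.65×10^30 / (5.67×10⁻⁸ × 3.85×10^23))^(1/4).
T = (1.21×10^14)^(1/4) = 3320 K.

T ≈ 3320 K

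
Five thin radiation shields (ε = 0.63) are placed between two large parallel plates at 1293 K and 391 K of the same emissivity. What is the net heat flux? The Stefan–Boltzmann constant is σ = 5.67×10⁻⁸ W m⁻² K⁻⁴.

q ≈ 12000 W/m²

Each of the 6 gaps contributes resistance (2/ε − 1) = 2/0.63 − 1 = 2.175; total = 13.05.
q = σ(T₁⁴ − T₂⁴) / 13.05 = 5.67×10⁻⁸ × 2.77×10^12 / 13.05 = 12000 W/m².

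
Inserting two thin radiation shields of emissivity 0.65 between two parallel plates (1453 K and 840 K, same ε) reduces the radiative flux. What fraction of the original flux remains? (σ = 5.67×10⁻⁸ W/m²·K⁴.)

ratio ≈ 0.333

With N identical shields there are N+1 = 3 gaps in series, each with the same radiative resistance, so the flux falls to 1/(N+1) of its unshielded value.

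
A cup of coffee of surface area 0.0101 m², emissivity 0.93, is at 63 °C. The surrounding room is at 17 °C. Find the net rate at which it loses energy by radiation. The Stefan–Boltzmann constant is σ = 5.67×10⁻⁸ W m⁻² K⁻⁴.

Q ≈ 3.02 W

Convert: 63 °C = 336 K; 17 °C = 290 K.
Q = εσA(T⁴ − T_s⁴). T⁴ − T_s⁴ = (336)⁴ − (290)⁴ = 1.27×10^10 − 7.07×10^9 = 5.67×10^9 K⁴.
Q = 0.93 × 5.67×10⁻⁸ × 0.0101 × 5.67×10^9 = 3.02 W.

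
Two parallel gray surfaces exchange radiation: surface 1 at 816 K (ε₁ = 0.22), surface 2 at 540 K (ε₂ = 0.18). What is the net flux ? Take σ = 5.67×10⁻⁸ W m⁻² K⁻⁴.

q ≈ 2230 W/m²

For two large parallel gray plates, q = σ(T₁⁴ − T₂⁴) / (1/ε₁ + 1/ε₂ − 1).
1/ε₁ + 1/ε₂ − 1 = 1/0.22 + 1/0.18 − 1 = 9.101.
T₁⁴ − T₂⁴ = 4.43×10^11 − 8.50×10^10 = 3.58×10^11 K⁴.
q = 5.67×10⁻⁸ × 3.58×10^11 / 9.101 = 2230 W/m².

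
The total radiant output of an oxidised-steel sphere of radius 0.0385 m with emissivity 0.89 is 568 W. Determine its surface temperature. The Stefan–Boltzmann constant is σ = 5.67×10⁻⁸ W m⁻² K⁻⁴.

T ≈ 882 K

A = 4πr² = 4π × (0.0385)² = 0.0186 m².
From P = εσAT⁴, T = (P / εσA)^(1/4) = (568 / (0.89 × 5.67×10⁻⁸ × 0.0186))^(1/4).
T = (6.04×10^11)^(1/4) = 882 K.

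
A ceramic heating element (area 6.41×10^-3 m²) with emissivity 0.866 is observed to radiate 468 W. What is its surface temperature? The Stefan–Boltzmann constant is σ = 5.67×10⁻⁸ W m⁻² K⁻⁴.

T ≈ 1100 K

From P = εσAT⁴, T = (P / εσA)^(1/4) = (468 / (0.866 × 5.67×10⁻⁸ × 6.41×10^-3))^(1/4).
T = (1.49×10^12)^(1/4) = 1100 K.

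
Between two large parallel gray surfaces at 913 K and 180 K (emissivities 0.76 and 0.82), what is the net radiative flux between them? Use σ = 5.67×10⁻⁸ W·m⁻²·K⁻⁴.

q ≈ 25600 W/m²

For two large parallel gray plates, q = σ(T₁⁴ − T₂⁴) / (1/ε₁ + 1/ε₂ − 1).
1/ε₁ + 1/ε₂ − 1 = 1/0.76 + 1/0.82 − 1 = 1.535.
T₁⁴ − T₂⁴ = 6.95×10^11 − 1.05×10^9 = 6.94×10^11 K⁴.
q = 5.67×10⁻⁸ × 6.94×10^11 / 1.535 = 25600 W/m².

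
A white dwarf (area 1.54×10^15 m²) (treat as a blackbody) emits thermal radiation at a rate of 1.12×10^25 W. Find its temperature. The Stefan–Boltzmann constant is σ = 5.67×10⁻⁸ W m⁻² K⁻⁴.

T ≈ 18900 K

From P = σAT⁴, T = (P / σA)^(1/4) = (1.12×10^25 / (5.67×10⁻⁸ × 1.54×10^15))^(1/4).
T = (1.28×10^17)^(1/4) = 18900 K.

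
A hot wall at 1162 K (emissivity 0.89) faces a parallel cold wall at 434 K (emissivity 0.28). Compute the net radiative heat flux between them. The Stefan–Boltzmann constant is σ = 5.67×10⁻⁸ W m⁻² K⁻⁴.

q ≈ 27400 W/m²

For two large parallel gray plates, q = σ(T₁⁴ − T₂⁴) / (1/ε₁ + 1/ε₂ − 1).
1/ε₁ + 1/ε₂ − 1 = 1/0.89 + 1/0.28 − 1 = 3.695.
T₁⁴ − T₂⁴ = 1.82×10^12 − 3.55×10^10 = 1.79×10^12 K⁴.
q = 5.67×10⁻⁸ × 1.79×10^12 / 3.695 = 27400 W/m².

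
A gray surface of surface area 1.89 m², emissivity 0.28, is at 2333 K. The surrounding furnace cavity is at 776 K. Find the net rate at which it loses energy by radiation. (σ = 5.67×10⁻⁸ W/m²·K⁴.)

Q = εσA(T⁴ − T_s⁴). T⁴ − T_s⁴ = (2333)⁴ − (776)⁴ = 2.96×10^13 − 3.63×10^11 = 2.93×10^13 K⁴.
Q = 0.28 × 5.67×10⁻⁸ × 1.89 × 2.93×10^13 = 8.78×10^5 W.

Q ≈ 8.78×10^5 W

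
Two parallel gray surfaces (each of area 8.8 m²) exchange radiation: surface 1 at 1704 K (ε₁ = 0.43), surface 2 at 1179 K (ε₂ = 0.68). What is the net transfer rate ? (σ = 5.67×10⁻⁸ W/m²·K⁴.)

Q ≈ 1.16×10^6 W

For two large parallel gray plates, q = σ(T₁⁴ − T₂⁴) / (1/ε₁ + 1/ε₂ − 1).
1/ε₁ + 1/ε₂ − 1 = 1/0.43 + 1/0.68 − 1 = 2.796.
T₁⁴ − T₂⁴ = 8.43×10^12 − 1.93×10^12 = 6.50×10^12 K⁴.
q = 5.67×10⁻⁸ × 6.50×10^12 / 2.796 = 1.32×10^5 W/m².
Q = q·A = 1.32×10^5 × 8.8 = 1.16×10^6 W.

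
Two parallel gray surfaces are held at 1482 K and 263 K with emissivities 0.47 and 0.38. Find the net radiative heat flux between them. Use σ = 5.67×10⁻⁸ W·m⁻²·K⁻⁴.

q ≈ 72700 W/m²

For two large parallel gray plates, q = σ(T₁⁴ − T₂⁴) / (1/ε₁ + 1/ε₂ − 1).
1/ε₁ + 1/ε₂ − 1 = 1/0.47 + 1/0.38 − 1 = 3.759.
T₁⁴ − T₂⁴ = 4.82×10^12 − 4.78×10^9 = 4.82×10^12 K⁴.
q = 5.67×10⁻⁸ × 4.82×10^12 / 3.759 = 72700 W/m².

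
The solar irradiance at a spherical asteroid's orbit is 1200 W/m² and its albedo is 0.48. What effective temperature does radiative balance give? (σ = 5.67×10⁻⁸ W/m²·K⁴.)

T ≈ 229 K

Power absorbed = (1−a)S·πR²; power emitted = 4πR²σT⁴. Equating and cancelling πR²:
T = ((1−a)S / 4σ)^(1/4) = (624 / (4 × 5.67×10⁻⁸))^(1/4) = (2.75×10^9)^(1/4).
T = 229 K.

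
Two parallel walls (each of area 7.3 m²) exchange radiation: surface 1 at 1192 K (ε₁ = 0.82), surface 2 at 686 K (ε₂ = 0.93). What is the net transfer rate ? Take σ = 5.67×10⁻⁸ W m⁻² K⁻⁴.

For two large parallel gray plates, q = σ(T₁⁴ − T₂⁴) / (1/ε₁ + 1/ε₂ − 1).
1/ε₁ + 1/ε₂ − 1 = 1/0.82 + 1/0.93 − 1 = 1.295.
T₁⁴ − T₂⁴ = 2.02×10^12 − 2.21×10^11 = 1.80×10^12 K⁴.
q = 5.67×10⁻⁸ × 1.80×10^12 / 1.295 = 78700 W/m².
Q = q·A = 78700 × 7.3 = 5.75×10^5 W.

Q ≈ 5.75×10^5 W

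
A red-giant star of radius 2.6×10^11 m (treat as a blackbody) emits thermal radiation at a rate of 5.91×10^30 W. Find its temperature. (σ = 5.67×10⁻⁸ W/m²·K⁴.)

A = 4πr² = 4π × (2.6×10^11)² = 8.49×10^23 m².
From P = σAT⁴, T = (P / σA)^(1/4) = (5.91×10^30 / (5.67×10⁻⁸ × 8.49×10^23))^(1/4).
T = (1.23×10^14)^(1/4) = 3330 K.

T ≈ 3330 K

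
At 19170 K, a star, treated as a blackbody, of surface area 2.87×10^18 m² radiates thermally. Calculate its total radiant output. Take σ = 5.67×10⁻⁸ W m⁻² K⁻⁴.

P ≈ 2.20×10^28 W

P = σAT⁴ = 5.67×10⁻⁸ × 2.87×10^18 × (19170)⁴ = 5.67×10⁻⁸ × 2.87×10^18 × 1.35×10^17.
P = 2.20×10^28 W.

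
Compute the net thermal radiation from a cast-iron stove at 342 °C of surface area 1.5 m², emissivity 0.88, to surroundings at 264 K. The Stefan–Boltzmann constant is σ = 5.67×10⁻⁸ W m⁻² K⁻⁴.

Convert: 342 °C = 615 K.
Q = εσA(T⁴ − T_s⁴). T⁴ − T_s⁴ = (615)⁴ − (264)⁴ = 1.43×10^11 − 4.86×10^9 = 1.38×10^11 K⁴.
Q = 0.88 × 5.67×10⁻⁸ × 1.50 × 1.38×10^11 = 10300 W.

Q ≈ 10300 W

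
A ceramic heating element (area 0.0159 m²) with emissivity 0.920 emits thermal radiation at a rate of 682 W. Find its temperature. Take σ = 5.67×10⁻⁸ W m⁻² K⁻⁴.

T ≈ 952 K

From P = εσAT⁴, T = (P / εσA)^(1/4) = (682 / (0.920 × 5.67×10⁻⁸ × 0.0159))^(1/4).
T = (8.22×10^11)^(1/4) = 952 K.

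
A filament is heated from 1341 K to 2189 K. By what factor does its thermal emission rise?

P ∝ T⁴, so the ratio is (2189/1341)⁴ = (1.632)⁴ = 7.10.

ratio ≈ 7.10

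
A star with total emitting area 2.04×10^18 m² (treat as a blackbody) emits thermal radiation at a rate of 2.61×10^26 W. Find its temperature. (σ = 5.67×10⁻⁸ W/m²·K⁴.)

From P = σAT⁴, T = (P / σA)^(1/4) = (2.61×10^26 / (5.67×10⁻⁸ × 2.04×10^18))^(1/4).
T = (2.26×10^15)^(1/4) = 6890 K.

T ≈ 6890 K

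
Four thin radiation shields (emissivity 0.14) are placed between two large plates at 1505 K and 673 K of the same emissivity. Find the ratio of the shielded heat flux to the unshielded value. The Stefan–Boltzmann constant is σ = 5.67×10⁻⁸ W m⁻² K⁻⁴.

With N identical shields there are N+1 = 5 gaps in series, each with the same radiative resistance, so the flux falls to 1/(N+1) of its unshielded value.

ratio ≈ 0.200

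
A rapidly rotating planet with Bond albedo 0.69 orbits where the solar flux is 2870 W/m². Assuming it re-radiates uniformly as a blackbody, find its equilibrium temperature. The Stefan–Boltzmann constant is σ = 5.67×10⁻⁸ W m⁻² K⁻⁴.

Power absorbed = (1−a)S·πR²; power emitted = 4πR²σT⁴. Equating and cancelling πR²:
T = ((1−a)S / 4σ)^(1/4) = (890 / (4 × 5.67×10⁻⁸))^(1/4) = (3.92×10^9)^(1/4).
T = 250 K.

T ≈ 250 K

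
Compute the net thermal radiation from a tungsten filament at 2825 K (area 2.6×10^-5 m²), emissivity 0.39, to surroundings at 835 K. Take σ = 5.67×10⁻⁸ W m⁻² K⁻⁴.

Q ≈ 36.3 W

Q = εσA(T⁴ − T_s⁴). T⁴ − T_s⁴ = (2825)⁴ − (835)⁴ = 6.37×10^13 − 4.86×10^11 = 6.32×10^13 K⁴.
Q = 0.39 × 5.67×10⁻⁸ × 2.60×10^-5 × 6.32×10^13 = 36.3 W.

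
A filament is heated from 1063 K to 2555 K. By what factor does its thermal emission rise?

ratio ≈ 33.4

P ∝ T⁴, so the ratio is (2555/1063)⁴ = (2.404)⁴ = 33.4.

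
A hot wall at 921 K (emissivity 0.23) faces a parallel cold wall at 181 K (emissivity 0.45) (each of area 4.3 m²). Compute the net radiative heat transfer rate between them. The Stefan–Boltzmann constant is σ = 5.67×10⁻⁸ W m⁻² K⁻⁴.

For two large parallel gray plates, q = σ(T₁⁴ − T₂⁴) / (1/ε₁ + 1/ε₂ − 1).
1/ε₁ + 1/ε₂ − 1 = 1/0.23 + 1/0.45 − 1 = 5.570.
T₁⁴ − T₂⁴ = 7.20×10^11 − 1.07×10^9 = 7.18×10^11 K⁴.
q = 5.67×10⁻⁸ × 7.18×10^11 / 5.570 = 7310 W/m².
Q = q·A = 7310 × 4.3 = 31400 W.

Q ≈ 31400 W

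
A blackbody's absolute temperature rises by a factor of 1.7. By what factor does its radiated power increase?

P ∝ T⁴, so the power scales as (1.7)⁴ = 8.35.

factor ≈ 8.35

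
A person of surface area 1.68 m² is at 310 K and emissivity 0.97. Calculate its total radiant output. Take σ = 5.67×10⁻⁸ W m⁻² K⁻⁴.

Stefan–Boltzmann: P = εσAT⁴ = 0.97 × 5.67×10⁻⁸ × 1.68 × (310)⁴ = 0.97 × 5.67×10⁻⁸ × 1.68 × 9.24×10^9.
P = 853 W.

P ≈ 853 W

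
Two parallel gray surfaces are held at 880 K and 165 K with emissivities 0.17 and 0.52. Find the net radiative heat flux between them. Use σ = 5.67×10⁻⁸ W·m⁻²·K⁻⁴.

For two large parallel gray plates, q = σ(T₁⁴ − T₂⁴) / (1/ε₁ + 1/ε₂ − 1).
1/ε₁ + 1/ε₂ − 1 = 1/0.17 + 1/0.52 − 1 = 6.805.
T₁⁴ − T₂⁴ = 6.00×10^11 − 7.41×10^8 = 5.99×10^11 K⁴.
q = 5.67×10⁻⁸ × 5.99×10^11 / 6.805 = 4990 W/m².

q ≈ 4990 W/m²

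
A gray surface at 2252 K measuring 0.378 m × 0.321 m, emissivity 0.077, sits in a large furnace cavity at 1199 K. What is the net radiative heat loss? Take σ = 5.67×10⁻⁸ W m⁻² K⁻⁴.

A = 0.378 × 0.321 = 0.121 m².
Q = εσA(T⁴ − T_s⁴). T⁴ − T_s⁴ = (2252)⁴ − (1199)⁴ = 2.57×10^13 − 2.07×10^12 = 2.37×10^13 K⁴.
Q = 0.077 × 5.67×10⁻⁸ × 0.121 × 2.37×10^13 = 12500 W.

Q ≈ 12500 W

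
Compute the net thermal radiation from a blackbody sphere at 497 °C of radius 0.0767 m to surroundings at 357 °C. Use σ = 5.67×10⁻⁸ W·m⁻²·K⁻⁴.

A = 4πr² = 4π × (0.0767)² = 0.0739 m².
Convert: 497 °C = 770 K; 357 °C = 630 K.
Q = σA(T⁴ − T_s⁴). T⁴ − T_s⁴ = (770)⁴ − (630)⁴ = 3.52×10^11 − 1.58×10^11 = 1.94×10^11 K⁴.
Q = 5.67×10⁻⁸ × 0.0739 × 1.94×10^11 = 813 W.

Q ≈ 813 W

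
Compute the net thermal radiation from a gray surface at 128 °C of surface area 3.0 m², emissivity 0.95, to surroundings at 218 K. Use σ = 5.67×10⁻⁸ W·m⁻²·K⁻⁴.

Convert: 128 °C = 401 K.
Q = εσA(T⁴ − T_s⁴). T⁴ − T_s⁴ = (401)⁴ − (218)⁴ = 2.59×10^10 − 2.26×10^9 = 2.36×10^10 K⁴.
Q = 0.95 × 5.67×10⁻⁸ × 3.00 × 2.36×10^10 = 3810 W.

Q ≈ 3810 W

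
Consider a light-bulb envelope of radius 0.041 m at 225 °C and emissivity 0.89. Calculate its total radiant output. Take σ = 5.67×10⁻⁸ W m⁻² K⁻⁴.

P ≈ 65.6 W

A = 4πr² = 4π × (0.041)² = 0.0211 m².
225 °C = 498 K.
Stefan–Boltzmann: P = εσAT⁴ = 0.89 × 5.67×10⁻⁸ × 0.0211 × (498)⁴ = 0.89 × 5.67×10⁻⁸ × 0.0211 × 6.15×10^10.
P = 65.6 W.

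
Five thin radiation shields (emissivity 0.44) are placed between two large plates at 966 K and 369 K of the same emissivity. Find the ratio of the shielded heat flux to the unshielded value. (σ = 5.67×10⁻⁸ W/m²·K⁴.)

ratio ≈ 0.167

With N identical shields there are N+1 = 6 gaps in series, each with the same radiative resistance, so the flux falls to 1/(N+1) of its unshielded value.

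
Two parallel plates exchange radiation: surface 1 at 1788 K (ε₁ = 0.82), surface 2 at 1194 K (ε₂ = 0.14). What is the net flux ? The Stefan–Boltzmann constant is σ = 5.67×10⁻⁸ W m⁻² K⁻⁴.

q ≈ 63100 W/m²

For two large parallel gray plates, q = σ(T₁⁴ − T₂⁴) / (1/ε₁ + 1/ε₂ − 1).
1/ε₁ + 1/ε₂ − 1 = 1/0.82 + 1/0.14 − 1 = 7.362.
T₁⁴ − T₂⁴ = 1.02×10^13 − 2.03×10^12 = 8.19×10^12 K⁴.
q = 5.67×10⁻⁸ × 8.19×10^12 / 7.362 = 63100 W/m².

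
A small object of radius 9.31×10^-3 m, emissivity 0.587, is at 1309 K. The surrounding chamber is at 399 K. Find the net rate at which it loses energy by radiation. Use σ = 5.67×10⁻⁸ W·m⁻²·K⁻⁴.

Q ≈ 106 W

A = 4πr² = 4π × (9.31×10^-3)² = 1.09×10^-3 m².
Q = εσA(T⁴ − T_s⁴). T⁴ − T_s⁴ = (1309)⁴ − (399)⁴ = 2.94×10^12 − 2.53×10^10 = 2.91×10^12 K⁴.
Q = 0.587 × 5.67×10⁻⁸ × 1.09×10^-3 × 2.91×10^12 = 106 W.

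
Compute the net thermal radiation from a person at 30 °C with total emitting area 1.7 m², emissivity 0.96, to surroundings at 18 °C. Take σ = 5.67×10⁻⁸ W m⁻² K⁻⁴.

Q ≈ 116 W

Convert: 30 °C = 303 K; 18 °C = 291 K.
Q = εσA(T⁴ − T_s⁴). T⁴ − T_s⁴ = (303)⁴ − (291)⁴ = 8.43×10^9 − 7.17×10^9 = 1.26×10^9 K⁴.
Q = 0.96 × 5.67×10⁻⁸ × 1.70 × 1.26×10^9 = 116 W.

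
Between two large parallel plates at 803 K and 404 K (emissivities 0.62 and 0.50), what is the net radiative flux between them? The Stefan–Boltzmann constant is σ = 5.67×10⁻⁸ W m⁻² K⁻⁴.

q ≈ 8440 W/m²

For two large parallel gray plates, q = σ(T₁⁴ − T₂⁴) / (1/ε₁ + 1/ε₂ − 1).
1/ε₁ + 1/ε₂ − 1 = 1/0.62 + 1/0.50 − 1 = 2.613.
T₁⁴ − T₂⁴ = 4.16×10^11 − 2.66×10^10 = 3.89×10^11 K⁴.
q = 5.67×10⁻⁸ × 3.89×10^11 / 2.613 = 8440 W/m².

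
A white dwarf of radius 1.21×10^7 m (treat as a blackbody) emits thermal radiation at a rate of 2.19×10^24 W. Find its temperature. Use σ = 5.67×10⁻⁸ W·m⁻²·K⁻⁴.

T ≈ 12000 K

A = 4πr² = 4π × (1.21×10^7)² = 1.84×10^15 m².
From P = σAT⁴, T = (P / σA)^(1/4) = (2.19×10^24 / (5.67×10⁻⁸ × 1.84×10^15))^(1/4).
T = (2.10×10^16)^(1/4) = 12000 K.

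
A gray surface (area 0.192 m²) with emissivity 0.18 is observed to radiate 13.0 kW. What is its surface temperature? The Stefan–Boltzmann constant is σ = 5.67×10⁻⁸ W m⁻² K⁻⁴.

T ≈ 1600 K

From P = εσAT⁴, T = (P / εσA)^(1/4) = (13000 / (0.18 × 5.67×10⁻⁸ × 0.192))^(1/4).
T = (6.63×10^12)^(1/4) = 1600 K.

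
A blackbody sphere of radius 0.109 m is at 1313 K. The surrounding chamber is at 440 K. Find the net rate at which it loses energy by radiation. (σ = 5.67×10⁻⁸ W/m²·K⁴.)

Q ≈ 24800 W

A = 4πr² = 4π × (0.109)² = 0.149 m².
Q = σA(T⁴ − T_s⁴). T⁴ − T_s⁴ = (1313)⁴ − (440)⁴ = 2.97×10^12 − 3.75×10^10 = 2.93×10^12 K⁴.
Q = 5.67×10⁻⁸ × 0.149 × 2.93×10^12 = 24800 W.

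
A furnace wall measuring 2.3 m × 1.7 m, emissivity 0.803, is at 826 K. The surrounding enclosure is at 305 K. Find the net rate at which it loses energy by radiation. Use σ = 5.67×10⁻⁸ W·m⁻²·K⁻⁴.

A = 2.3 × 1.7 = 3.91 m².
Q = εσA(T⁴ − T_s⁴). T⁴ − T_s⁴ = (826)⁴ − (305)⁴ = 4.66×10^11 − 8.65×10^9 = 4.57×10^11 K⁴.
Q = 0.803 × 5.67×10⁻⁸ × 3.91 × 4.57×10^11 = 81300 W.

Q ≈ 81300 W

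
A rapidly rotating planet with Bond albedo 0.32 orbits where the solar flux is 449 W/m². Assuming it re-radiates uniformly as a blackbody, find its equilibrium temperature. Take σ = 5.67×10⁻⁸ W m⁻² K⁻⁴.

Power absorbed = (1−a)S·πR²; power emitted = 4πR²σT⁴. Equating and cancelling πR²:
T = ((1−a)S / 4σ)^(1/4) = (305 / (4 × 5.67×10⁻⁸))^(1/4) = (1.35×10^9)^(1/4).
T = 192 K.

T ≈ 192 K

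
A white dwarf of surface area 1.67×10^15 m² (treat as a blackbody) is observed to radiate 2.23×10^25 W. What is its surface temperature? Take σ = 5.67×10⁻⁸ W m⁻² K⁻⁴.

T ≈ 22000 K

From P = σAT⁴, T = (P / σA)^(1/4) = (2.23×10^25 / (5.67×10⁻⁸ × 1.67×10^15))^(1/4).
T = (2.36×10^17)^(1/4) = 22000 K.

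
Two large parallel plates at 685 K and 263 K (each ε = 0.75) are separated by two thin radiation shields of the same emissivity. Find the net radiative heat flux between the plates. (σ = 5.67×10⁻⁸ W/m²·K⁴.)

Each of the 3 gaps contributes resistance (2/ε − 1) = 2/0.75 − 1 = 1.667; total = 5.000.
q = σ(T₁⁴ − T₂⁴) / 5.000 = 5.67×10⁻⁸ × 2.15×10^11 / 5.000 = 2440 W/m².

q ≈ 2440 W/m²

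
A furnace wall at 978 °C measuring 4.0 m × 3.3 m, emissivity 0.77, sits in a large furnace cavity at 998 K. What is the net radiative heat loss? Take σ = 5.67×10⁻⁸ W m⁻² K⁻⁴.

Q ≈ 8.40×10^5 W

A = 4.0 × 3.3 = 13.2 m².
Convert: 978 °C = 1251 K.
Q = εσA(T⁴ − T_s⁴). T⁴ − T_s⁴ = (1251)⁴ − (998)⁴ = 2.45×10^12 − 9.92×10^11 = 1.46×10^12 K⁴.
Q = 0.77 × 5.67×10⁻⁸ × 13.2 × 1.46×10^12 = 8.40×10^5 W.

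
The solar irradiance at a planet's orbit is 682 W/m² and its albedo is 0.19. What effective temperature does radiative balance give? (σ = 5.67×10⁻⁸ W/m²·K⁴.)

T ≈ 222 K

Power absorbed = (1−a)S·πR²; power emitted = 4πR²σT⁴. Equating and cancelling πR²:
T = ((1−a)S / 4σ)^(1/4) = (552 / (4 × 5.67×10⁻⁸))^(1/4) = (2.44×10^9)^(1/4).
T = 222 K.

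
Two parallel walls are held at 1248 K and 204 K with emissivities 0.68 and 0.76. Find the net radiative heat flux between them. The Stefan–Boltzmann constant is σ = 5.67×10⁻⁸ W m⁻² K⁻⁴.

For two large parallel gray plates, q = σ(T₁⁴ − T₂⁴) / (1/ε₁ + 1/ε₂ − 1).
1/ε₁ + 1/ε₂ − 1 = 1/0.68 + 1/0.76 − 1 = 1.786.
T₁⁴ − T₂⁴ = 2.43×10^12 − 1.73×10^9 = 2.42×10^12 K⁴.
q = 5.67×10⁻⁸ × 2.42×10^12 / 1.786 = 76900 W/m².

q ≈ 76900 W/m²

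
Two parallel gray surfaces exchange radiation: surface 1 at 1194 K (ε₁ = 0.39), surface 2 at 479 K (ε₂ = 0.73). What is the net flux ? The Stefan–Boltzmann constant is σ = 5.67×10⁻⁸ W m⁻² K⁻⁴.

q ≈ 38300 W/m²

For two large parallel gray plates, q = σ(T₁⁴ − T₂⁴) / (1/ε₁ + 1/ε₂ − 1).
1/ε₁ + 1/ε₂ − 1 = 1/0.39 + 1/0.73 − 1 = 2.934.
T₁⁴ − T₂⁴ = 2.03×10^12 − 5.26×10^10 = 1.98×10^12 K⁴.
q = 5.67×10⁻⁸ × 1.98×10^12 / 2.934 = 38300 W/m².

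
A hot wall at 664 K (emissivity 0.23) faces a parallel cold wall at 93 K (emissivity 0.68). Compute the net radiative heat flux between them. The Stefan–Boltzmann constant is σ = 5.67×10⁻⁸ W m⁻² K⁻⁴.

q ≈ 2290 W/m²

For two large parallel gray plates, q = σ(T₁⁴ − T₂⁴) / (1/ε₁ + 1/ε₂ − 1).
1/ε₁ + 1/ε₂ − 1 = 1/0.23 + 1/0.68 − 1 = 4.818.
T₁⁴ − T₂⁴ = 1.94×10^11 − 7.48×10^7 = 1.94×10^11 K⁴.
q = 5.67×10⁻⁸ × 1.94×10^11 / 4.818 = 2290 W/m².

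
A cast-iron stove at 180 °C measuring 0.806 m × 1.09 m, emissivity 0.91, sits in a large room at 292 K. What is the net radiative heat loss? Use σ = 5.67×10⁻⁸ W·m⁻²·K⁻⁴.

A = 0.806 × 1.09 = 0.879 m².
Convert: 180 °C = 453 K.
Q = εσA(T⁴ − T_s⁴). T⁴ − T_s⁴ = (453)⁴ − (292)⁴ = 4.21×10^10 − 7.27×10^9 = 3.48×10^10 K⁴.
Q = 0.91 × 5.67×10⁻⁸ × 0.879 × 3.48×10^10 = 1580 W.

Q ≈ 1580 W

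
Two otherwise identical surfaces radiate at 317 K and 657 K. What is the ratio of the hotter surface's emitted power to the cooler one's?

P ∝ T⁴, so the ratio is (657/317)⁴ = (2.073)⁴ = 18.5.

ratio ≈ 18.5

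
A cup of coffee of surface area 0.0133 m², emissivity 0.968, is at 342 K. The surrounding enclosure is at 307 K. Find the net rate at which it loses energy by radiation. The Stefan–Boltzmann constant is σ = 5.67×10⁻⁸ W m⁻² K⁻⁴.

Q = εσA(T⁴ − T_s⁴). T⁴ − T_s⁴ = (342)⁴ − (307)⁴ = 1.37×10^10 − 8.88×10^9 = 4.80×10^9 K⁴.
Q = 0.968 × 5.67×10⁻⁸ × 0.0133 × 4.80×10^9 = 3.50 W.

Q ≈ 3.50 W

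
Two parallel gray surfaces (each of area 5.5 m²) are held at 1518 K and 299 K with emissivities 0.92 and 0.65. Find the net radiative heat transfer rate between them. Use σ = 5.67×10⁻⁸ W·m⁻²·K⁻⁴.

Q ≈ 1.02×10^6 W

For two large parallel gray plates, q = σ(T₁⁴ − T₂⁴) / (1/ε₁ + 1/ε₂ − 1).
1/ε₁ + 1/ε₂ − 1 = 1/0.92 + 1/0.65 − 1 = 1.625.
T₁⁴ − T₂⁴ = 5.31×10^12 − 7.99×10^9 = 5.30×10^12 K⁴.
q = 5.67×10⁻⁸ × 5.30×10^12 / 1.625 = 1.85×10^5 W/m².
Q = q·A = 1.85×10^5 × 5.5 = 1.02×10^6 W.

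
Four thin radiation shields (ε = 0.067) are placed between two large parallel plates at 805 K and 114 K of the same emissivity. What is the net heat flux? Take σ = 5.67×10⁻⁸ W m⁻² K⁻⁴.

Each of the 5 gaps contributes resistance (2/ε − 1) = 2/0.067 − 1 = 28.85; total = 144.3.
q = σ(T₁⁴ − T₂⁴) / 144.3 = 5.67×10⁻⁸ × 4.20×10^11 / 144.3 = 165 W/m².

q ≈ 165 W/m²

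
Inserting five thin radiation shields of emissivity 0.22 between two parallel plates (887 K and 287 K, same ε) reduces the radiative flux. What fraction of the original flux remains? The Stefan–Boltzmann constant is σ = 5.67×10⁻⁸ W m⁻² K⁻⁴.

With N identical shields there are N+1 = 6 gaps in series, each with the same radiative resistance, so the flux falls to 1/(N+1) of its unshielded value.

ratio ≈ 0.167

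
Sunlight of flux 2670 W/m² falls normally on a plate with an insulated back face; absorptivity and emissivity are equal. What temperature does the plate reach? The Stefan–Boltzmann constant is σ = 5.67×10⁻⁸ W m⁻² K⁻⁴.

Absorbed flux αS = emitted flux εσT⁴ (one radiating face); with α = ε, T = (S/σ)^(1/4).
T = (2670 / 5.67×10⁻⁸)^(1/4) = (4.71×10^10)^(1/4).
T = 466 K.

T ≈ 466 K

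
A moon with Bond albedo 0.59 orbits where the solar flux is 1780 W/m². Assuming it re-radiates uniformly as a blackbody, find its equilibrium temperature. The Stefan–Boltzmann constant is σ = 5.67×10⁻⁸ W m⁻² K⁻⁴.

Power absorbed = (1−a)S·πR²; power emitted = 4πR²σT⁴. Equating and cancelling πR²:
T = ((1−a)S / 4σ)^(1/4) = (730 / (4 × 5.67×10⁻⁸))^(1/4) = (3.22×10^9)^(1/4).
T = 238 K.

T ≈ 238 K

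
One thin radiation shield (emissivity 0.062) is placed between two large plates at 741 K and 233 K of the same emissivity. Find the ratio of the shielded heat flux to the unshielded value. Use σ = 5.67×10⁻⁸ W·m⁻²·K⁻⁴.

With N identical shields there are N+1 = 2 gaps in series, each with the same radiative resistance, so the flux falls to 1/(N+1) of its unshielded value.

ratio ≈ 0.500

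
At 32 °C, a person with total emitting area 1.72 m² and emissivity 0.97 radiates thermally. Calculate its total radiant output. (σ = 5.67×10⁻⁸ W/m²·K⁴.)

32 °C = 305 K.
P = εσAT⁴ = 0.97 × 5.67×10⁻⁸ × 1.72 × (305)⁴ = 0.97 × 5.67×10⁻⁸ × 1.72 × 8.65×10^9.
P = 819 W.

P ≈ 819 W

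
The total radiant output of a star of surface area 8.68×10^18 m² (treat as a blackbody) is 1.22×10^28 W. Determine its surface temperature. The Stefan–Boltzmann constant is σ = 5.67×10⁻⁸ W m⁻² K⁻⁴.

From P = σAT⁴, T = (P / σA)^(1/4) = (1.22×10^28 / (5.67×10⁻⁸ × 8.68×10^18))^(1/4).
T = (2.48×10^16)^(1/4) = 12500 K.

T ≈ 12500 K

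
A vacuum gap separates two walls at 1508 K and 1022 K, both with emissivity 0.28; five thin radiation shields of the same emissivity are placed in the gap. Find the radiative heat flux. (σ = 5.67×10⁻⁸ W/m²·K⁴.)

q ≈ 6280 W/m²

Each of the 6 gaps contributes resistance (2/ε − 1) = 2/0.28 − 1 = 6.143; total = 36.86.
q = σ(T₁⁴ − T₂⁴) / 36.86 = 5.67×10⁻⁸ × 4.08×10^12 / 36.86 = 6280 W/m².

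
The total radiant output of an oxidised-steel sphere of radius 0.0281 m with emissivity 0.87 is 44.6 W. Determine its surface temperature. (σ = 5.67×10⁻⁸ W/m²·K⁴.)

A = 4πr² = 4π × (0.0281)² = 9.92×10^-3 m².
From P = εσAT⁴, T = (P / εσA)^(1/4) = (44.6 / (0.87 × 5.67×10⁻⁸ × 9.92×10^-3))^(1/4).
T = (9.11×10^10)^(1/4) = 549 K.

T ≈ 549 K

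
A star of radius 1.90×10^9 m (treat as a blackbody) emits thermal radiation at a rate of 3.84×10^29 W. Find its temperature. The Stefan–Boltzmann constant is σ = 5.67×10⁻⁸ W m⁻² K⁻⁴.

T ≈ 19700 K

A = 4πr² = 4π × (1.90×10^9)² = 4.54×10^19 m².
From P = σAT⁴, T = (P / σA)^(1/4) = (3.84×10^29 / (5.67×10⁻⁸ × 4.54×10^19))^(1/4).
T = (1.49×10^17)^(1/4) = 19700 K.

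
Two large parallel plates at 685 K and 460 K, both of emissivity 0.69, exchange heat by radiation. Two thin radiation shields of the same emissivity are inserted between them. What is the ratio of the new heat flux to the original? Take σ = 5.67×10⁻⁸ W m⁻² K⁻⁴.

With N identical shields there are N+1 = 3 gaps in series, each with the same radiative resistance, so the flux falls to 1/(N+1) of its unshielded value.

ratio ≈ 0.333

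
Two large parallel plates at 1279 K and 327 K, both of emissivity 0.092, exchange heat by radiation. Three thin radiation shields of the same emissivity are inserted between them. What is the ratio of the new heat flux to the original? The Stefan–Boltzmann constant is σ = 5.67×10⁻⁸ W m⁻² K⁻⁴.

ratio ≈ 0.250

With N identical shields there are N+1 = 4 gaps in series, each with the same radiative resistance, so the flux falls to 1/(N+1) of its unshielded value.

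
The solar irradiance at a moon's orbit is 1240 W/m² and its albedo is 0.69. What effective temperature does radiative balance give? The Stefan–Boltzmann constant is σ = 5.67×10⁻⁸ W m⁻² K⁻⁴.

T ≈ 203 K

Power absorbed = (1−a)S·πR²; power emitted = 4πR²σT⁴. Equating and cancelling πR²:
T = ((1−a)S / 4σ)^(1/4) = (384 / (4 × 5.67×10⁻⁸))^(1/4) = (1.69×10^9)^(1/4).
T = 203 K.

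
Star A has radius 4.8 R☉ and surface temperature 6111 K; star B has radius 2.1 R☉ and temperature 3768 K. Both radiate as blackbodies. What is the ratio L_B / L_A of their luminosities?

L_B/L_A ≈ 0.0277

L = 4πR²σT⁴ ∝ R²T⁴, so L_B/L_A = (2.1/4.8)² × (3768/6111)⁴ = 0.191 × 0.145 = 0.0277.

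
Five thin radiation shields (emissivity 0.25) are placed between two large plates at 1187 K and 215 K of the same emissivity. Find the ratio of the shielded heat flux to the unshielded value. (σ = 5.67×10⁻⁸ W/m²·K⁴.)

ratio ≈ 0.167

With N identical shields there are N+1 = 6 gaps in series, each with the same radiative resistance, so the flux falls to 1/(N+1) of its unshielded value.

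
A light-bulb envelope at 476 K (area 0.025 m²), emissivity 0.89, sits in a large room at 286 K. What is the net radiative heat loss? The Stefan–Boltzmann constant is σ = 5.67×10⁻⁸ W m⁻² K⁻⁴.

Q = εσA(T⁴ − T_s⁴). T⁴ − T_s⁴ = (476)⁴ − (286)⁴ = 5.13×10^10 − 6.69×10^9 = 4.46×10^10 K⁴.
Q = 0.89 × 5.67×10⁻⁸ × 0.0250 × 4.46×10^10 = 56.3 W.

Q ≈ 56.3 W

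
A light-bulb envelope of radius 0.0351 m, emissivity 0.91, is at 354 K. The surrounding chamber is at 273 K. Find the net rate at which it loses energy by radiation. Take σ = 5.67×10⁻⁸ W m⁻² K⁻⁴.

A = 4πr² = 4π × (0.0351)² = 0.0155 m².
Q = εσA(T⁴ − T_s⁴). T⁴ − T_s⁴ = (354)⁴ − (273)⁴ = 1.57×10^10 − 5.55×10^9 = 1.01×10^10 K⁴.
Q = 0.91 × 5.67×10⁻⁸ × 0.0155 × 1.01×10^10 = 8.11 W.

Q ≈ 8.11 W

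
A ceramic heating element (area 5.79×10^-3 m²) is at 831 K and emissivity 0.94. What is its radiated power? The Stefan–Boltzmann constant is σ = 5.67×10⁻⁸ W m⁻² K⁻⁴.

P = εσAT⁴ = 0.94 × 5.67×10⁻⁸ × 5.79×10^-3 × (831)⁴ = 0.94 × 5.67×10⁻⁸ × 5.79×10^-3 × 4.77×10^11.
P = 147 W.

P ≈ 147 W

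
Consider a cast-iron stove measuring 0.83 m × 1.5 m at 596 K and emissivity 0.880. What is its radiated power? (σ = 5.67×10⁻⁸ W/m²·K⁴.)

P ≈ 7840 W

A = 0.83 × 1.5 = 1.24 m².
Stefan–Boltzmann: P = εσAT⁴ = 0.880 × 5.67×10⁻⁸ × 1.24 × (596)⁴ = 0.880 × 5.67×10⁻⁸ × 1.24 × 1.26×10^11.
P = 7840 W.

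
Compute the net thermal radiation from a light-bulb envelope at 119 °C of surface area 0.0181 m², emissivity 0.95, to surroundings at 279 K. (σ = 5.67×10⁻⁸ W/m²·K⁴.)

Convert: 119 °C = 392 K.
Q = εσA(T⁴ − T_s⁴). T⁴ − T_s⁴ = (392)⁴ − (279)⁴ = 2.36×10^10 − 6.06×10^9 = 1.76×10^10 K⁴.
Q = 0.95 × 5.67×10⁻⁸ × 0.0181 × 1.76×10^10 = 17.1 W.

Q ≈ 17.1 W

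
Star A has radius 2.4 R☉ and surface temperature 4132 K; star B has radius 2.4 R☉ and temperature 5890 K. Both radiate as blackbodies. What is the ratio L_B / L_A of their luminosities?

L = 4πR²σT⁴ ∝ R²T⁴, so L_B/L_A = (2.4/2.4)² × (5890/4132)⁴ = 1.00 × 4.13 = 4.13.

L_B/L_A ≈ 4.13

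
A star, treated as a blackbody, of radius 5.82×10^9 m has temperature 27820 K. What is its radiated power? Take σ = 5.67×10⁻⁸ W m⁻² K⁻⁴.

A = 4πr² = 4π × (5.82×10^9)² = 4.26×10^20 m².
P = σAT⁴ = 5.67×10⁻⁸ × 4.26×10^20 × (27820)⁴ = 5.67×10⁻⁸ × 4.26×10^20 × 5.99×10^17.
P = 1.45×10^31 W.

P ≈ 1.45×10^31 W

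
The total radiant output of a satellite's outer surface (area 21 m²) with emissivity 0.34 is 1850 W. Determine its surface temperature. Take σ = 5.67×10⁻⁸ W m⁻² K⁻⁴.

From P = εσAT⁴, T = (P / εσA)^(1/4) = (1850 / (0.34 × 5.67×10⁻⁸ × 21.0))^(1/4).
T = (4.57×10^9)^(1/4) = 260 K.

T ≈ 260 K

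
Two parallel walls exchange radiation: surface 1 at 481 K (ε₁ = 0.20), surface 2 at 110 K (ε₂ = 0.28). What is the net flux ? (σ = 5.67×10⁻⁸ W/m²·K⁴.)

q ≈ 400 W/m²

For two large parallel gray plates, q = σ(T₁⁴ − T₂⁴) / (1/ε₁ + 1/ε₂ − 1).
1/ε₁ + 1/ε₂ − 1 = 1/0.20 + 1/0.28 − 1 = 7.571.
T₁⁴ − T₂⁴ = 5.35×10^10 − 1.46×10^8 = 5.34×10^10 K⁴.
q = 5.67×10⁻⁸ × 5.34×10^10 / 7.571 = 400 W/m².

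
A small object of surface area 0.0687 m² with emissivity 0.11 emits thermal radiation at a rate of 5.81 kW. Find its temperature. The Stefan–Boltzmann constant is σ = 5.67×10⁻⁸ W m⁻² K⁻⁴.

T ≈ 1920 K

From P = εσAT⁴, T = (P / εσA)^(1/4) = (5810 / (0.11 × 5.67×10⁻⁸ × 0.0687))^(1/4).
T = (1.36×10^13)^(1/4) = 1920 K.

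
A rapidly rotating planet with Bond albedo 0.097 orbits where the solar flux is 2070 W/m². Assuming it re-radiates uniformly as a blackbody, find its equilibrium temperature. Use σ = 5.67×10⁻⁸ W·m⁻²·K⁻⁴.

Power absorbed = (1−a)S·πR²; power emitted = 4πR²σT⁴. Equating and cancelling πR²:
T = ((1−a)S / 4σ)^(1/4) = (1870 / (4 × 5.67×10⁻⁸))^(1/4) = (8.24×10^9)^(1/4).
T = 301 K.

T ≈ 301 K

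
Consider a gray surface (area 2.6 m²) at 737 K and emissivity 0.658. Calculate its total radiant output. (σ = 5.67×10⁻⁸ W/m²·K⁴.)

P = εσAT⁴ = 0.658 × 5.67×10⁻⁸ × 2.60 × (737)⁴ = 0.658 × 5.67×10⁻⁸ × 2.60 × 2.95×10^11.
P = 28600 W.

P ≈ 28600 W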